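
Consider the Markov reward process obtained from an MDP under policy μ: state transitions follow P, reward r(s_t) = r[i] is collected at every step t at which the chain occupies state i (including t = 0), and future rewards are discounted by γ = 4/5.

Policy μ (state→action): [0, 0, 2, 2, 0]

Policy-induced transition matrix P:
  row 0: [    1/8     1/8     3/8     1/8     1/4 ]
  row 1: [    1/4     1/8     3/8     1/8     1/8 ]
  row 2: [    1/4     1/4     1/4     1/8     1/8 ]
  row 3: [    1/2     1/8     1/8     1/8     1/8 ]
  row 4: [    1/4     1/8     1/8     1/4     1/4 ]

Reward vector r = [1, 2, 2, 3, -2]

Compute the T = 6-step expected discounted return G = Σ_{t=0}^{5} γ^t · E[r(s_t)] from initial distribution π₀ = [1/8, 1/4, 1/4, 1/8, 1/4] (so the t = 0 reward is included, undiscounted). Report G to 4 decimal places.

G = 4.1807

t=0: π = [0.1250, 0.2500, 0.2500, 0.1250, 0.2500], E[r] = 1.0000, γ^t·E[r] = 1.000000, running G = 1.000000
t=1: π = [0.2656, 0.1563, 0.2500, 0.1563, 0.1719], E[r] = 1.2031, γ^t·E[r] = 0.962500, running G = 1.962500
t=2: π = [0.2559, 0.1563, 0.2617, 0.1465, 0.1797], E[r] = 1.1719, γ^t·E[r] = 0.750000, running G = 2.712500
t=3: π = [0.2546, 0.1577, 0.2607, 0.1475, 0.1794], E[r] = 1.1750, γ^t·E[r] = 0.601625, running G = 3.314125
t=4: π = [0.2550, 0.1576, 0.2607, 0.1474, 0.1793], E[r] = 1.1754, γ^t·E[r] = 0.481425, running G = 3.795550
t=5: π = [0.2550, 0.1576, 0.2607, 0.1474, 0.1793], E[r] = 1.1753, γ^t·E[r] = 0.385116, running G = 4.180666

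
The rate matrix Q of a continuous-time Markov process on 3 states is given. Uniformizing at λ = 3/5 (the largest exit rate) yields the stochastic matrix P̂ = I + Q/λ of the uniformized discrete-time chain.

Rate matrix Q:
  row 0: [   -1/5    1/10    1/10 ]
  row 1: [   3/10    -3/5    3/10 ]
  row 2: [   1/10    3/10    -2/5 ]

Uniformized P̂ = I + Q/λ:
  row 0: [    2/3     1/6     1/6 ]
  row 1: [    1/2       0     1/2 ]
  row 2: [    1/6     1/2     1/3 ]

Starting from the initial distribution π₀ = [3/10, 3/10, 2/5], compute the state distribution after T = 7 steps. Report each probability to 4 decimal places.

t=0: π = [0.3000, 0.3000, 0.4000]
t=1: π = [0.4167, 0.2500, 0.3333]
t=2: π = [0.4583, 0.2361, 0.3056]
t=3: π = [0.4745, 0.2292, 0.2963]
t=4: π = [0.4803, 0.2272, 0.2924]
t=5: π = [0.4826, 0.2263, 0.2912]
t=6: π = [0.4834, 0.2260, 0.2906]
t=7: π = [0.4837, 0.2259, 0.2904]

π = [0.4837, 0.2259, 0.2904]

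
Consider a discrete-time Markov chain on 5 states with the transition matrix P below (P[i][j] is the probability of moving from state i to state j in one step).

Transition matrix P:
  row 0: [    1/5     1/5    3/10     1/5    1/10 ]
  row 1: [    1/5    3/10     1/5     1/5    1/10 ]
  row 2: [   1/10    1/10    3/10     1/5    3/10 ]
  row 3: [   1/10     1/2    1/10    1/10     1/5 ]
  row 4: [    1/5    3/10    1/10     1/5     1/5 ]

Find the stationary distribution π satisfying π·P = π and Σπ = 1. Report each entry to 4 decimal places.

π = [0.1618, 0.2801, 0.2005, 0.1818, 0.1759]

Balance equations π_j = Σ_i π_i·P[i][j]:
  π_0 = 1/5·π_0 + 1/5·π_1 + 1/10·π_2 + 1/10·π_3 + 1/5·π_4
  π_1 = 1/5·π_0 + 3/10·π_1 + 1/10·π_2 + 1/2·π_3 + 3/10·π_4
  π_2 = 3/10·π_0 + 1/5·π_1 + 3/10·π_2 + 1/10·π_3 + 1/10·π_4
  π_3 = 1/5·π_0 + 1/5·π_1 + 1/5·π_2 + 1/10·π_3 + 1/5·π_4
  normalize: π_0 + π_1 + π_2 + π_3 + π_4 = 1
Solving the linear system gives exactly π = [1493/9229, 235/839, 1850/9229, 2/11, 1623/9229].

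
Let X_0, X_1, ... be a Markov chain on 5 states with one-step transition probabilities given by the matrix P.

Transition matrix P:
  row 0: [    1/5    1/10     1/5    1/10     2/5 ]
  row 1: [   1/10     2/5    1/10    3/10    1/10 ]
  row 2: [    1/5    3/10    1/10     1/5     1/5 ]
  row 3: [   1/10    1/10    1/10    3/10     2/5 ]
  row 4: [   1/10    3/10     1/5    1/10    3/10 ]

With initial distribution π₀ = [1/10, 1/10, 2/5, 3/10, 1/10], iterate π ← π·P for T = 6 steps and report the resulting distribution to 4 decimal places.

t=0: π = [0.1000, 0.1000, 0.4000, 0.3000, 0.1000]
t=1: π = [0.1500, 0.2300, 0.1200, 0.2200, 0.2800]
t=2: π = [0.1270, 0.2490, 0.1430, 0.2020, 0.2790]
t=3: π = [0.1270, 0.2591, 0.1406, 0.2045, 0.2688]
t=4: π = [0.1268, 0.2596, 0.1396, 0.2068, 0.2673]
t=5: π = [0.1266, 0.2593, 0.1394, 0.2072, 0.2675]
t=6: π = [0.1266, 0.2592, 0.1394, 0.2072, 0.2676]

π = [0.1266, 0.2592, 0.1394, 0.2072, 0.2676]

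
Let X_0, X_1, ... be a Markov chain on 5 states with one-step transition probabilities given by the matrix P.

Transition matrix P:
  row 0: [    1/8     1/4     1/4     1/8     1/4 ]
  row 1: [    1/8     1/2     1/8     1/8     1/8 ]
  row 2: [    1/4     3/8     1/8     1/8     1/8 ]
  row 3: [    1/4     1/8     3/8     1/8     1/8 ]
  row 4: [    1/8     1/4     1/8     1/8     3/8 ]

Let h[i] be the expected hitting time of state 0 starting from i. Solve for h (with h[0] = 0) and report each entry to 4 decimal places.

h = [0.0000, 6.2439, 5.4634, 5.2683, 6.2439]

First-step conditioning: h[0] = 0; for i ≠ 0, h[i] = 1 + Σ_k P[i][k]·h[k].
  h[1] = 1 + 1/2·h[1] + 1/8·h[2] + 1/8·h[3] + 1/8·h[4]
  h[2] = 1 + 3/8·h[1] + 1/8·h[2] + 1/8·h[3] + 1/8·h[4]
  h[3] = 1 + 1/8·h[1] + 3/8·h[2] + 1/8·h[3] + 1/8·h[4]
  h[4] = 1 + 1/4·h[1] + 1/8·h[2] + 1/8·h[3] + 3/8·h[4]
Solving the 4×4 linear system over states ≠ 0 gives exactly h = [0, 256/41, 224/41, 216/41, 256/41] (h[0] = 0 is the target).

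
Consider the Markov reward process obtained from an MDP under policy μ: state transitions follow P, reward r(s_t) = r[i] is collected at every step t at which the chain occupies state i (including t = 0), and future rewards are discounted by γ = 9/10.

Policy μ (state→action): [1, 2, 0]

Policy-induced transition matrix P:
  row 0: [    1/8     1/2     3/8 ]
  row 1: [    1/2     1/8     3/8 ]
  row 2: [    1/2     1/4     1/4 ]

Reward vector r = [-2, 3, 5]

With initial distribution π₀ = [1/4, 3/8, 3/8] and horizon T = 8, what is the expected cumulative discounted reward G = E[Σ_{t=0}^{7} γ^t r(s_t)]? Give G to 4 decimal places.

t=0: π = [0.2500, 0.3750, 0.3750], E[r] = 2.5000, γ^t·E[r] = 2.500000, running G = 2.500000
t=1: π = [0.4063, 0.2656, 0.3281], E[r] = 1.6250, γ^t·E[r] = 1.462500, running G = 3.962500
t=2: π = [0.3477, 0.3184, 0.3340], E[r] = 1.9297, γ^t·E[r] = 1.563047, running G = 5.525547
t=3: π = [0.3696, 0.2971, 0.3333], E[r] = 1.8184, γ^t·E[r] = 1.325584, running G = 6.851131
t=4: π = [0.3614, 0.3053, 0.3333], E[r] = 1.8597, γ^t·E[r] = 1.220176, running G = 8.071307
t=5: π = [0.3645, 0.3022, 0.3333], E[r] = 1.8443, γ^t·E[r] = 1.089022, running G = 9.160329
t=6: π = [0.3633, 0.3033, 0.3333], E[r] = 1.8501, γ^t·E[r] = 0.983201, running G = 10.143530
t=7: π = [0.3638, 0.3029, 0.3333], E[r] = 1.8479, γ^t·E[r] = 0.883841, running G = 11.027371

G = 11.0274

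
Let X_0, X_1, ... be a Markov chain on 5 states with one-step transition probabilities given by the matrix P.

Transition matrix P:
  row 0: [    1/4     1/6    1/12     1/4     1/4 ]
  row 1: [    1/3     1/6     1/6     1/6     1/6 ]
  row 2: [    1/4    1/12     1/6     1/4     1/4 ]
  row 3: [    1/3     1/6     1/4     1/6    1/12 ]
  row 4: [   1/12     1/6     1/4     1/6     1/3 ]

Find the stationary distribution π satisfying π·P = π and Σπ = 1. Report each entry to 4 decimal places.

Balance equations π_j = Σ_i π_i·P[i][j]:
  π_0 = 1/4·π_0 + 1/3·π_1 + 1/4·π_2 + 1/3·π_3 + 1/12·π_4
  π_1 = 1/6·π_0 + 1/6·π_1 + 1/12·π_2 + 1/6·π_3 + 1/6·π_4
  π_2 = 1/12·π_0 + 1/6·π_1 + 1/6·π_2 + 1/4·π_3 + 1/4·π_4
  π_3 = 1/4·π_0 + 1/6·π_1 + 1/4·π_2 + 1/6·π_3 + 1/6·π_4
  normalize: π_0 + π_1 + π_2 + π_3 + π_4 = 1
Solving the linear system gives exactly π = [8/33, 5/33, 2/11, 20/99, 2/9].

π = [0.2424, 0.1515, 0.1818, 0.2020, 0.2222]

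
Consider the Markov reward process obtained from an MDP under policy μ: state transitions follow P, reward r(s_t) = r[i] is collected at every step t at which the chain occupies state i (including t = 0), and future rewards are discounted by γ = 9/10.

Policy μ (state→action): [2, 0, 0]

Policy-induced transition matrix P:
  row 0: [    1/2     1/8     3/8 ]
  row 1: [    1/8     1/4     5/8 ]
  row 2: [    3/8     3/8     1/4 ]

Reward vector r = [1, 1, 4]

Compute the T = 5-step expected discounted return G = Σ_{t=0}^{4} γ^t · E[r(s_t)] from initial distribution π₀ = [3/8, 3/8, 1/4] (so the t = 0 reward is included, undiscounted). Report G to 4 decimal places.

G = 8.5734

t=0: π = [0.3750, 0.3750, 0.2500], E[r] = 1.7500, γ^t·E[r] = 1.750000, running G = 1.750000
t=1: π = [0.3281, 0.2344, 0.4375], E[r] = 2.3125, γ^t·E[r] = 2.081250, running G = 3.831250
t=2: π = [0.3574, 0.2637, 0.3789], E[r] = 2.1367, γ^t·E[r] = 1.730742, running G = 5.561992
t=3: π = [0.3538, 0.2527, 0.3936], E[r] = 2.1807, γ^t·E[r] = 1.589704, running G = 7.151696
t=4: π = [0.3560, 0.2550, 0.3890], E[r] = 2.1669, γ^t·E[r] = 1.421724, running G = 8.573420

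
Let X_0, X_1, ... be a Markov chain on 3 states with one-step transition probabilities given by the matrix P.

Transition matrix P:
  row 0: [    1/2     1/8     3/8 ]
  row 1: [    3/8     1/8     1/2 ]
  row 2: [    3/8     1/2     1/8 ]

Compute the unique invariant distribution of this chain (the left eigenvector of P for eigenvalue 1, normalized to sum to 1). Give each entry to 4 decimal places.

Balance equations π_j = Σ_i π_i·P[i][j]:
  π_0 = 1/2·π_0 + 3/8·π_1 + 3/8·π_2
  π_1 = 1/8·π_0 + 1/8·π_1 + 1/2·π_2
  normalize: π_0 + π_1 + π_2 = 1
Solving the linear system gives exactly π = [3/7, 19/77, 25/77].

π = [0.4286, 0.2468, 0.3247]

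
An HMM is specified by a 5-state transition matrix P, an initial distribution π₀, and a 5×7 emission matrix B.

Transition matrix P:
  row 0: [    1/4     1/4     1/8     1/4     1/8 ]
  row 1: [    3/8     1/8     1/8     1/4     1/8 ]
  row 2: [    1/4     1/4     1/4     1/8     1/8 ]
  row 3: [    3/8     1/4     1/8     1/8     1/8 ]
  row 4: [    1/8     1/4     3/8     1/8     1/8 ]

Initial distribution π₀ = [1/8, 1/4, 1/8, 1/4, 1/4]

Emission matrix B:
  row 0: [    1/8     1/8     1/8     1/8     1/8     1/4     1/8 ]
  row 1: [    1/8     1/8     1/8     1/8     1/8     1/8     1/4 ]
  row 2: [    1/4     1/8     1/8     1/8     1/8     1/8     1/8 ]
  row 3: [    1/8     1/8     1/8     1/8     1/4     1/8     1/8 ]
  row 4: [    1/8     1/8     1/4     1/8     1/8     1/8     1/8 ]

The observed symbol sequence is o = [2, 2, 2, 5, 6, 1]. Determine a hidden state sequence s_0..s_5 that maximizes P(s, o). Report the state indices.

t=0: δ = [1.562e-02, 3.125e-02, 1.562e-02, 3.125e-02, 6.250e-02]  (obs o_0=2)
t=1: δ = [1.465e-03, 1.953e-03, 2.930e-03, 9.766e-04, 1.953e-03]  ψ = [1, 4, 4, 1, 4]  (obs o_1=2)
t=2: δ = [9.155e-05, 9.155e-05, 9.155e-05, 6.104e-05, 9.155e-05]  ψ = [1, 2, 2, 1, 2]  (obs o_2=2)
t=3: δ = [8.583e-06, 2.861e-06, 4.292e-06, 2.861e-06, 1.431e-06]  ψ = [1, 0, 4, 0, 0]  (obs o_3=5)
t=4: δ = [2.682e-07, 5.364e-07, 1.341e-07, 2.682e-07, 1.341e-07]  ψ = [0, 0, 0, 0, 0]  (obs o_4=6)
t=5: δ = [2.515e-08, 8.382e-09, 8.382e-09, 1.676e-08, 8.382e-09]  ψ = [1, 0, 1, 1, 1]  (obs o_5=1)
backtrack: best end state = 0; path = [4, 2, 1, 0, 1, 0]

path = [4, 2, 1, 0, 1, 0]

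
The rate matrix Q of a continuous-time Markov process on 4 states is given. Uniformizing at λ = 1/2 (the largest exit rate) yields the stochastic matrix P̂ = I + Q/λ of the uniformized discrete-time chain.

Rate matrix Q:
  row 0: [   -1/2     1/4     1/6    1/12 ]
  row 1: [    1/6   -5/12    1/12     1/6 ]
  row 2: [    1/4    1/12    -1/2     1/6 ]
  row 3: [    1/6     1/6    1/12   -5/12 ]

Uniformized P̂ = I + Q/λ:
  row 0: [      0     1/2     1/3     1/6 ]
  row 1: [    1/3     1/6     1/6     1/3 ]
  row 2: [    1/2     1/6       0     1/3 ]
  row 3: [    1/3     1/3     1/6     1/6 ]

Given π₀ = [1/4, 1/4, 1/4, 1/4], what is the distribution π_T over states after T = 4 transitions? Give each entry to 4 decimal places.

t=0: π = [0.2500, 0.2500, 0.2500, 0.2500]
t=1: π = [0.2917, 0.2917, 0.1667, 0.2500]
t=2: π = [0.2639, 0.3056, 0.1875, 0.2431]
t=3: π = [0.2766, 0.2951, 0.1794, 0.2488]
t=4: π = [0.2710, 0.3003, 0.1829, 0.2458]

π = [0.2710, 0.3003, 0.1829, 0.2458]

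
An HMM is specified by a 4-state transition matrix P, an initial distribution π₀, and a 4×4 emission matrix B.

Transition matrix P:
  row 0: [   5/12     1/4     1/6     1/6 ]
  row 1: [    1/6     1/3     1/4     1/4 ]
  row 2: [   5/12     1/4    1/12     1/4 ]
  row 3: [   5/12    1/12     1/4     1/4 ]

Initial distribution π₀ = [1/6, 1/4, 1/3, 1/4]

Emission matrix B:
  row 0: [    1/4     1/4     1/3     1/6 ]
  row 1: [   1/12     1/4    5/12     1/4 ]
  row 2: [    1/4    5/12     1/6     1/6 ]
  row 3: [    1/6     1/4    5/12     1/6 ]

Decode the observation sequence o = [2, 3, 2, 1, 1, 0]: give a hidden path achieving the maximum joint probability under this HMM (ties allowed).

path = [1, 1, 1, 2, 0, 0]

t=0: δ = [5.556e-02, 1.042e-01, 5.556e-02, 1.042e-01]  (obs o_0=2)
t=1: δ = [7.234e-03, 8.681e-03, 4.340e-03, 4.340e-03]  ψ = [3, 1, 1, 1]  (obs o_1=3)
t=2: δ = [1.005e-03, 1.206e-03, 3.617e-04, 9.042e-04]  ψ = [0, 1, 1, 1]  (obs o_2=2)
t=3: δ = [1.047e-04, 1.005e-04, 1.256e-04, 7.535e-05]  ψ = [0, 1, 1, 1]  (obs o_3=1)
t=4: δ = [1.308e-05, 8.372e-06, 1.047e-05, 7.849e-06]  ψ = [2, 1, 1, 2]  (obs o_4=1)
t=5: δ = [1.363e-06, 2.725e-07, 5.451e-07, 4.361e-07]  ψ = [0, 0, 0, 2]  (obs o_5=0)
backtrack: best end state = 0; path = [1, 1, 1, 2, 0, 0]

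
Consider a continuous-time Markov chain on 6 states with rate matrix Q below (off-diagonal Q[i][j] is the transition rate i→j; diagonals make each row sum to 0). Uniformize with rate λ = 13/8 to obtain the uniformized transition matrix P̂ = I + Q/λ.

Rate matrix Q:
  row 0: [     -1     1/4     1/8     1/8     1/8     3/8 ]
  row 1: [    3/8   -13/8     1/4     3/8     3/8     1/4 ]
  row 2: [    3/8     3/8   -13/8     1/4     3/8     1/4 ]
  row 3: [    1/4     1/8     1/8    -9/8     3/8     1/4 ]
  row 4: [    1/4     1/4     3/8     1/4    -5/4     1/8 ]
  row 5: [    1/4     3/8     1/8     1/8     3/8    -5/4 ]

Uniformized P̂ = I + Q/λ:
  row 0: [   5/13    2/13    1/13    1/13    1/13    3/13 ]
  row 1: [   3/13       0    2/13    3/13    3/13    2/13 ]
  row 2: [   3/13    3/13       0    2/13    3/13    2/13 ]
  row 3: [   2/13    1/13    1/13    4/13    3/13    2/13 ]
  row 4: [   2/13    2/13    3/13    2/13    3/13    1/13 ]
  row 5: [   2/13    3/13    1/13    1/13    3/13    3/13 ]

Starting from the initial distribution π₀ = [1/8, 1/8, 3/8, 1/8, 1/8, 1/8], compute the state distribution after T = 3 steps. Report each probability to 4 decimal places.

π = [0.2247, 0.1425, 0.1086, 0.1591, 0.1964, 0.1688]

t=0: π = [0.1250, 0.1250, 0.3750, 0.1250, 0.1250, 0.1250]
t=1: π = [0.2212, 0.1635, 0.0769, 0.1635, 0.2115, 0.1635]
t=2: π = [0.2234, 0.1346, 0.1161, 0.1620, 0.1967, 0.1672]
t=3: π = [0.2247, 0.1425, 0.1086, 0.1591, 0.1964, 0.1688]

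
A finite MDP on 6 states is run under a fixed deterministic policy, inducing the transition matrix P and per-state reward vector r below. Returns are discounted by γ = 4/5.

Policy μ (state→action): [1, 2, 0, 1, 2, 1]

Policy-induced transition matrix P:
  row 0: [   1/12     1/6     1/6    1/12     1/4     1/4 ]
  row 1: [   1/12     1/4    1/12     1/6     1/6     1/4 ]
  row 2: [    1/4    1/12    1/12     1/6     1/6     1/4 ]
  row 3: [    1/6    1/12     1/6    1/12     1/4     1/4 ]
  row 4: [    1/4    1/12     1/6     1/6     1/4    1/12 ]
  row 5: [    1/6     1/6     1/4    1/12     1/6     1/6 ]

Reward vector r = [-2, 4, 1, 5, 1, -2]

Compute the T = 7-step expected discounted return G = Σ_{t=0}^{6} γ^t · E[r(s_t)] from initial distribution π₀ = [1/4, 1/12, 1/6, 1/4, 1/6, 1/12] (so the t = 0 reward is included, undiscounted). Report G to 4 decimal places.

G = 3.5356

t=0: π = [0.2500, 0.0833, 0.1667, 0.2500, 0.1667, 0.0833], E[r] = 1.2500, γ^t·E[r] = 1.250000, running G = 1.250000
t=1: π = [0.1667, 0.1250, 0.1528, 0.1181, 0.2222, 0.2153], E[r] = 0.7014, γ^t·E[r] = 0.561111, running G = 1.811111
t=2: π = [0.1736, 0.1360, 0.1615, 0.1250, 0.2089, 0.1950], E[r] = 0.8021, γ^t·E[r] = 0.513333, running G = 2.324444
t=3: π = [0.1717, 0.1367, 0.1581, 0.1255, 0.2090, 0.1989], E[r] = 0.8003, γ^t·E[r] = 0.409753, running G = 2.734198
t=4: π = [0.1716, 0.1370, 0.1587, 0.1253, 0.2089, 0.1986], E[r] = 0.8018, γ^t·E[r] = 0.328436, running G = 3.062634
t=5: π = [0.1716, 0.1370, 0.1586, 0.1254, 0.2088, 0.1986], E[r] = 0.8019, γ^t·E[r] = 0.262762, running G = 3.325396
t=6: π = [0.1716, 0.1370, 0.1586, 0.1254, 0.2088, 0.1986], E[r] = 0.8019, γ^t·E[r] = 0.210212, running G = 3.535608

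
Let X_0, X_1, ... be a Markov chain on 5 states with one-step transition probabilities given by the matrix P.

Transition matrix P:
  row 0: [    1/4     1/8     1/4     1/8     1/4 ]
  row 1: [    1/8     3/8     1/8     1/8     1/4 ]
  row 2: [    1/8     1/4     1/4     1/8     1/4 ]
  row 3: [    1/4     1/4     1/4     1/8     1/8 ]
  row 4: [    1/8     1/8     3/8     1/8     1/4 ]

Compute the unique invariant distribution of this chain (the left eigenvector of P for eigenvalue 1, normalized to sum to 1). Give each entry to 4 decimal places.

π = [0.1607, 0.2293, 0.2506, 0.1250, 0.2344]

Balance equations π_j = Σ_i π_i·P[i][j]:
  π_0 = 1/4·π_0 + 1/8·π_1 + 1/8·π_2 + 1/4·π_3 + 1/8·π_4
  π_1 = 1/8·π_0 + 3/8·π_1 + 1/4·π_2 + 1/4·π_3 + 1/8·π_4
  π_2 = 1/4·π_0 + 1/8·π_1 + 1/4·π_2 + 1/4·π_3 + 3/8·π_4
  π_3 = 1/8·π_0 + 1/8·π_1 + 1/8·π_2 + 1/8·π_3 + 1/8·π_4
  normalize: π_0 + π_1 + π_2 + π_3 + π_4 = 1
Solving the linear system gives exactly π = [9/56, 719/3136, 393/1568, 1/8, 15/64].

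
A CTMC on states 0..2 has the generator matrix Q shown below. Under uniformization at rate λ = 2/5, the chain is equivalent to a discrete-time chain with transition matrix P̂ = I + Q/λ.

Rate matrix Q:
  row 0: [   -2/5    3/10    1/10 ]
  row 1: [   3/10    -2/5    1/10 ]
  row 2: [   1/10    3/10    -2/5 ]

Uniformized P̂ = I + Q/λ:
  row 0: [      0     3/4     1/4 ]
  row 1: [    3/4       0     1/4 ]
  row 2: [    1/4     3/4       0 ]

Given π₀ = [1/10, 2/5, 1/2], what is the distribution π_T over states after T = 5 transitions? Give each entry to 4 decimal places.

π = [0.3649, 0.4354, 0.1997]

t=0: π = [0.1000, 0.4000, 0.5000]
t=1: π = [0.4250, 0.4500, 0.1250]
t=2: π = [0.3688, 0.4125, 0.2188]
t=3: π = [0.3641, 0.4406, 0.1953]
t=4: π = [0.3793, 0.4195, 0.2012]
t=5: π = [0.3649, 0.4354, 0.1997]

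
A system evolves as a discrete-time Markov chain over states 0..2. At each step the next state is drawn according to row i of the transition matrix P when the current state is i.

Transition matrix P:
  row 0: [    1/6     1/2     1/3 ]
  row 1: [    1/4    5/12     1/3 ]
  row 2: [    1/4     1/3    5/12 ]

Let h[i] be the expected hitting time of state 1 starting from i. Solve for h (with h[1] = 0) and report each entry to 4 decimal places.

h = [2.2759, 0.0000, 2.6897]

First-step conditioning: h[1] = 0; for i ≠ 1, h[i] = 1 + Σ_k P[i][k]·h[k].
  h[0] = 1 + 1/6·h[0] + 1/3·h[2]
  h[2] = 1 + 1/4·h[0] + 5/12·h[2]
Solving the 2×2 linear system over states ≠ 1 gives exactly h = [66/29, 0, 78/29] (h[1] = 0 is the target).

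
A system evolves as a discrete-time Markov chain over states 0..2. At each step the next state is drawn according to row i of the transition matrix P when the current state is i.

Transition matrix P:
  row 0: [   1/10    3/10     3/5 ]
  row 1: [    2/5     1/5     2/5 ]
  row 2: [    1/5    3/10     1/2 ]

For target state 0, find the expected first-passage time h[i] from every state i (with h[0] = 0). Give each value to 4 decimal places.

First-step conditioning: h[0] = 0; for i ≠ 0, h[i] = 1 + Σ_k P[i][k]·h[k].
  h[1] = 1 + 1/5·h[1] + 2/5·h[2]
  h[2] = 1 + 3/10·h[1] + 1/2·h[2]
Solving the 2×2 linear system over states ≠ 0 gives exactly h = [0, 45/14, 55/14] (h[0] = 0 is the target).

h = [0.0000, 3.2143, 3.9286]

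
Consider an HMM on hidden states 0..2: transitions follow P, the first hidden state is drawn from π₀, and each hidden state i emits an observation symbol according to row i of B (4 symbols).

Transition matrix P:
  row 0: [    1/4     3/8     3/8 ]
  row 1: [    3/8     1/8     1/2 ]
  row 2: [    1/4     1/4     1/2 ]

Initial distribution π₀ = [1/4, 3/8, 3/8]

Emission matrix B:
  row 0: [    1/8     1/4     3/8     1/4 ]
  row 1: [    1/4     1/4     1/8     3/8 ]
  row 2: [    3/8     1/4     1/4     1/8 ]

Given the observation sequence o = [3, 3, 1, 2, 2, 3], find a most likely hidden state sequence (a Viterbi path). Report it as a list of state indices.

path = [1, 0, 1, 0, 0, 1]

t=0: δ = [6.250e-02, 1.406e-01, 4.688e-02]  (obs o_0=3)
t=1: δ = [1.318e-02, 8.789e-03, 8.789e-03]  ψ = [1, 0, 1]  (obs o_1=3)
t=2: δ = [8.240e-04, 1.236e-03, 1.236e-03]  ψ = [0, 0, 0]  (obs o_2=1)
t=3: δ = [1.738e-04, 3.862e-05, 1.545e-04]  ψ = [1, 0, 1]  (obs o_3=2)
t=4: δ = [1.629e-05, 8.147e-06, 1.931e-05]  ψ = [0, 0, 2]  (obs o_4=2)
t=5: δ = [1.207e-06, 2.291e-06, 1.207e-06]  ψ = [2, 0, 2]  (obs o_5=3)
backtrack: best end state = 1; path = [1, 0, 1, 0, 0, 1]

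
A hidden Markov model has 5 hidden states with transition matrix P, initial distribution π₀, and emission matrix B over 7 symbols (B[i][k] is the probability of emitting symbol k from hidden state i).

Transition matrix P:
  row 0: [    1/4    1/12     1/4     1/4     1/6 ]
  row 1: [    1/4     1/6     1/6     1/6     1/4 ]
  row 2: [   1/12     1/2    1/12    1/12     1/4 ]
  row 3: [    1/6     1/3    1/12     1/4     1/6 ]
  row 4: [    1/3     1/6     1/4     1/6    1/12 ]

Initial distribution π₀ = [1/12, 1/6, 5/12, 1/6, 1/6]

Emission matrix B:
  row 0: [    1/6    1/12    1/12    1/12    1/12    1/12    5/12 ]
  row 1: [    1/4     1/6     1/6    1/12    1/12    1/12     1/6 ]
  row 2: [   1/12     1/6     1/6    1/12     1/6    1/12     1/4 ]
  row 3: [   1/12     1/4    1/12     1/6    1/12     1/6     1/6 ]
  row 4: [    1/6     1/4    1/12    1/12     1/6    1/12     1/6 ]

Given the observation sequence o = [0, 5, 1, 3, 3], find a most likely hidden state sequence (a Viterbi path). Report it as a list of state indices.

t=0: δ = [1.389e-02, 4.167e-02, 3.472e-02, 1.389e-02, 2.778e-02]  (obs o_0=0)
t=1: δ = [8.681e-04, 1.447e-03, 5.787e-04, 1.157e-03, 8.681e-04]  ψ = [1, 2, 1, 1, 1]  (obs o_1=5)
t=2: δ = [3.014e-05, 6.430e-05, 4.019e-05, 7.234e-05, 9.042e-05]  ψ = [1, 3, 1, 3, 1]  (obs o_2=1)
t=3: δ = [2.512e-06, 2.009e-06, 1.884e-06, 3.014e-06, 1.340e-06]  ψ = [4, 3, 4, 3, 1]  (obs o_3=3)
t=4: δ = [5.233e-08, 8.372e-08, 5.233e-08, 1.256e-07, 4.186e-08]  ψ = [0, 3, 0, 3, 1]  (obs o_4=3)
backtrack: best end state = 3; path = [1, 3, 3, 3, 3]

path = [1, 3, 3, 3, 3]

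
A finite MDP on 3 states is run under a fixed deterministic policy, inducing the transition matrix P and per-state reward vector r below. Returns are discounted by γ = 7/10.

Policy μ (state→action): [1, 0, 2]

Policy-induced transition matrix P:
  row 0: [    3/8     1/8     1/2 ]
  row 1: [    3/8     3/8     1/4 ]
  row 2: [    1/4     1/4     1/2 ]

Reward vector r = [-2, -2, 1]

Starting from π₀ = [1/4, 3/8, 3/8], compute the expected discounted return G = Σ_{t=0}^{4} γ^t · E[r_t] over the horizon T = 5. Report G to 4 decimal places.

G = -2.1615

t=0: π = [0.2500, 0.3750, 0.3750], E[r] = -0.8750, γ^t·E[r] = -0.875000, running G = -0.875000
t=1: π = [0.3281, 0.2656, 0.4063], E[r] = -0.7813, γ^t·E[r] = -0.546875, running G = -1.421875
t=2: π = [0.3242, 0.2422, 0.4336], E[r] = -0.6992, γ^t·E[r] = -0.342617, running G = -1.764492
t=3: π = [0.3208, 0.2397, 0.4395], E[r] = -0.6816, γ^t·E[r] = -0.233803, running G = -1.998295
t=4: π = [0.3201, 0.2399, 0.4401], E[r] = -0.6798, γ^t·E[r] = -0.163222, running G = -2.161517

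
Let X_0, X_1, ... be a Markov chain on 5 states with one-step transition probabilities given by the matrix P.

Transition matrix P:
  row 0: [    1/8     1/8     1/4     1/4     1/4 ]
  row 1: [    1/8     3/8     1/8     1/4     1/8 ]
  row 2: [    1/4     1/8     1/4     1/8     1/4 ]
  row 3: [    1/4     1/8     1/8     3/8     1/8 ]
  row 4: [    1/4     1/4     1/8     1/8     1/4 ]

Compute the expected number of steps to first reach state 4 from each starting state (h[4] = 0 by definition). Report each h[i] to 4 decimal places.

First-step conditioning: h[4] = 0; for i ≠ 4, h[i] = 1 + Σ_k P[i][k]·h[k].
  h[0] = 1 + 1/8·h[0] + 1/8·h[1] + 1/4·h[2] + 1/4·h[3]
  h[1] = 1 + 1/8·h[0] + 3/8·h[1] + 1/8·h[2] + 1/4·h[3]
  h[2] = 1 + 1/4·h[0] + 1/8·h[1] + 1/4·h[2] + 1/8·h[3]
  h[3] = 1 + 1/4·h[0] + 1/8·h[1] + 1/8·h[2] + 3/8·h[3]
Solving the 4×4 linear system over states ≠ 4 gives exactly h = [66/13, 386/65, 324/65, 378/65, 0] (h[4] = 0 is the target).

h = [5.0769, 5.9385, 4.9846, 5.8154, 0.0000]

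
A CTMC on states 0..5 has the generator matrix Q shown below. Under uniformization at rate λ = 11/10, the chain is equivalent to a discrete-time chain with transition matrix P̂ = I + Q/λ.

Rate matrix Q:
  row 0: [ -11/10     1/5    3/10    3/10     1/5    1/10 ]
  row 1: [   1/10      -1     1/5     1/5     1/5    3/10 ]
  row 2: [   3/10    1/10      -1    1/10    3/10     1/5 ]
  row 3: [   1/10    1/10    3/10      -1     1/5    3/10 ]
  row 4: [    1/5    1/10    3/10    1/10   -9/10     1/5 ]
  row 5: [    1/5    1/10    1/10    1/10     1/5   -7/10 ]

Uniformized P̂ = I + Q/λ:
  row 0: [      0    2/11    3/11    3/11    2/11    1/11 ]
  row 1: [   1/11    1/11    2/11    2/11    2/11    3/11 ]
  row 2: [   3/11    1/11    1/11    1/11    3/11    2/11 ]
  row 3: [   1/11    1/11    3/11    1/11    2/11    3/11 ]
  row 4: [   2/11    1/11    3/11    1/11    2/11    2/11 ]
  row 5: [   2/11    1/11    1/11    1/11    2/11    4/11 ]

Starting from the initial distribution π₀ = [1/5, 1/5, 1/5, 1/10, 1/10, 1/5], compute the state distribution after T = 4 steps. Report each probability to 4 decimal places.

π = [0.1502, 0.1046, 0.1872, 0.1278, 0.1988, 0.2313]

t=0: π = [0.2000, 0.2000, 0.2000, 0.1000, 0.1000, 0.2000]
t=1: π = [0.1364, 0.1091, 0.1818, 0.1455, 0.2000, 0.2273]
t=2: π = [0.1504, 0.1033, 0.1884, 0.1256, 0.1983, 0.2339]
t=3: π = [0.1508, 0.1046, 0.1866, 0.1276, 0.1989, 0.2315]
t=4: π = [0.1502, 0.1046, 0.1872, 0.1278, 0.1988, 0.2313]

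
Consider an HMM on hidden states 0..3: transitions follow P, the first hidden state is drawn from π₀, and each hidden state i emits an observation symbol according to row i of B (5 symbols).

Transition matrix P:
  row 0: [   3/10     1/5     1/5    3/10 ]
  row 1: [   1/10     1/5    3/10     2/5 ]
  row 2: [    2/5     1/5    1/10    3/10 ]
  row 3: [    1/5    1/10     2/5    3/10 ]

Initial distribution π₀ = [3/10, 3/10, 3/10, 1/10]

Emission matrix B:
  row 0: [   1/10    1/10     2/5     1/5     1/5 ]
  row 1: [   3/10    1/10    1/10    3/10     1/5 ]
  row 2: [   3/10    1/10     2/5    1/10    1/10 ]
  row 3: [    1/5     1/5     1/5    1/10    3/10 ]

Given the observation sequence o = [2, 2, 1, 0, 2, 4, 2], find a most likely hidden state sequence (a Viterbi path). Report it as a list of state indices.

path = [2, 0, 3, 2, 0, 3, 2]

t=0: δ = [1.200e-01, 3.000e-02, 1.200e-01, 2.000e-02]  (obs o_0=2)
t=1: δ = [1.920e-02, 2.400e-03, 9.600e-03, 7.200e-03]  ψ = [2, 0, 0, 0]  (obs o_1=2)
t=2: δ = [5.760e-04, 3.840e-04, 3.840e-04, 1.152e-03]  ψ = [0, 0, 0, 0]  (obs o_2=1)
t=3: δ = [2.304e-05, 3.456e-05, 1.382e-04, 6.912e-05]  ψ = [3, 0, 3, 3]  (obs o_3=0)
t=4: δ = [2.212e-05, 2.765e-06, 1.106e-05, 8.294e-06]  ψ = [2, 2, 3, 2]  (obs o_4=2)
t=5: δ = [1.327e-06, 8.847e-07, 4.424e-07, 1.991e-06]  ψ = [0, 0, 0, 0]  (obs o_5=4)
t=6: δ = [1.593e-07, 2.654e-08, 3.185e-07, 1.194e-07]  ψ = [0, 0, 3, 3]  (obs o_6=2)
backtrack: best end state = 2; path = [2, 0, 3, 2, 0, 3, 2]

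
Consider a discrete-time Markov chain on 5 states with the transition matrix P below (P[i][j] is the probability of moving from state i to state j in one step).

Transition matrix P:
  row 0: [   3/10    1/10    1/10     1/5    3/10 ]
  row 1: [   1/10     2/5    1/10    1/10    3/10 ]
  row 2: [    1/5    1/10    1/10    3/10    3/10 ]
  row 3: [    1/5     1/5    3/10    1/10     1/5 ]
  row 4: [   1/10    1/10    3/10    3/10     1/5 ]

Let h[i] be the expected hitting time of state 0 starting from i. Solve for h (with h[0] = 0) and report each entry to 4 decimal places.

h = [0.0000, 7.2581, 6.3575, 6.3844, 6.9355]

First-step conditioning: h[0] = 0; for i ≠ 0, h[i] = 1 + Σ_k P[i][k]·h[k].
  h[1] = 1 + 2/5·h[1] + 1/10·h[2] + 1/10·h[3] + 3/10·h[4]
  h[2] = 1 + 1/10·h[1] + 1/10·h[2] + 3/10·h[3] + 3/10·h[4]
  h[3] = 1 + 1/5·h[1] + 3/10·h[2] + 1/10·h[3] + 1/5·h[4]
  h[4] = 1 + 1/10·h[1] + 3/10·h[2] + 3/10·h[3] + 1/5·h[4]
Solving the 4×4 linear system over states ≠ 0 gives exactly h = [0, 225/31, 2365/372, 2375/372, 215/31] (h[0] = 0 is the target).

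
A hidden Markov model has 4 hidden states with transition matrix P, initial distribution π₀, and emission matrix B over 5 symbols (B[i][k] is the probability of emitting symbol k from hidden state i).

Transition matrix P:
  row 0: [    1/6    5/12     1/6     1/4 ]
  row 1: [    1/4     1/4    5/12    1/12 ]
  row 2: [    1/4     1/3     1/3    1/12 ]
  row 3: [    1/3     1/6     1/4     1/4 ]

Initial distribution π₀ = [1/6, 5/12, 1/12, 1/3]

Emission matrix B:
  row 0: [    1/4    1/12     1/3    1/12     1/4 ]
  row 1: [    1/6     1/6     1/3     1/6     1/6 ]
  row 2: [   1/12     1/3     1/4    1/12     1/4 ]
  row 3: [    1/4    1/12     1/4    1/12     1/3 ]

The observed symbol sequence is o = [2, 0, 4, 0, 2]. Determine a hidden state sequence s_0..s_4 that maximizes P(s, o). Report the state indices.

path = [1, 0, 3, 0, 1]

t=0: δ = [5.556e-02, 1.389e-01, 2.083e-02, 8.333e-02]  (obs o_0=2)
t=1: δ = [8.681e-03, 5.787e-03, 4.823e-03, 5.208e-03]  ψ = [1, 1, 1, 3]  (obs o_1=0)
t=2: δ = [4.340e-04, 6.028e-04, 6.028e-04, 7.234e-04]  ψ = [3, 0, 1, 0]  (obs o_2=4)
t=3: δ = [6.028e-05, 3.349e-05, 2.093e-05, 4.521e-05]  ψ = [3, 2, 1, 3]  (obs o_3=0)
t=4: δ = [5.023e-06, 8.372e-06, 3.489e-06, 3.768e-06]  ψ = [3, 0, 1, 0]  (obs o_4=2)
backtrack: best end state = 1; path = [1, 0, 3, 0, 1]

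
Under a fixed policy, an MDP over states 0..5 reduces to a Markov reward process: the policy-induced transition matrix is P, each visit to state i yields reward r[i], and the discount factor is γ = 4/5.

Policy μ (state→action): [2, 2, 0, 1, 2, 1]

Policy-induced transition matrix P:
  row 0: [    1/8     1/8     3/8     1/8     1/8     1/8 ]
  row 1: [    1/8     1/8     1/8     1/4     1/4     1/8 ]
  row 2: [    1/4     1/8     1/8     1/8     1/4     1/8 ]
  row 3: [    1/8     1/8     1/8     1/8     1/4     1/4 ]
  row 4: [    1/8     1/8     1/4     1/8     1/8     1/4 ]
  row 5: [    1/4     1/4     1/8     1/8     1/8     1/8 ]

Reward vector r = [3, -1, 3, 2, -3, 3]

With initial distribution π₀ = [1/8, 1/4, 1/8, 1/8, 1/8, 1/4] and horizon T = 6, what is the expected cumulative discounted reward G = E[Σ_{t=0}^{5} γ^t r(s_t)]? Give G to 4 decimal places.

G = 4.1987

t=0: π = [0.1250, 0.2500, 0.1250, 0.1250, 0.1250, 0.2500], E[r] = 1.1250, γ^t·E[r] = 1.125000, running G = 1.125000
t=1: π = [0.1719, 0.1563, 0.1719, 0.1563, 0.1875, 0.1563], E[r] = 1.0938, γ^t·E[r] = 0.875000, running G = 2.000000
t=2: π = [0.1660, 0.1445, 0.1914, 0.1445, 0.1855, 0.1680], E[r] = 1.1641, γ^t·E[r] = 0.745000, running G = 2.745000
t=3: π = [0.1699, 0.1460, 0.1897, 0.1431, 0.1851, 0.1663], E[r] = 1.1626, γ^t·E[r] = 0.595250, running G = 3.340250
t=4: π = [0.1695, 0.1458, 0.1906, 0.1432, 0.1848, 0.1660], E[r] = 1.1646, γ^t·E[r] = 0.477000, running G = 3.817250
t=5: π = [0.1696, 0.1458, 0.1905, 0.1432, 0.1850, 0.1660], E[r] = 1.1640, γ^t·E[r] = 0.381431, running G = 4.198681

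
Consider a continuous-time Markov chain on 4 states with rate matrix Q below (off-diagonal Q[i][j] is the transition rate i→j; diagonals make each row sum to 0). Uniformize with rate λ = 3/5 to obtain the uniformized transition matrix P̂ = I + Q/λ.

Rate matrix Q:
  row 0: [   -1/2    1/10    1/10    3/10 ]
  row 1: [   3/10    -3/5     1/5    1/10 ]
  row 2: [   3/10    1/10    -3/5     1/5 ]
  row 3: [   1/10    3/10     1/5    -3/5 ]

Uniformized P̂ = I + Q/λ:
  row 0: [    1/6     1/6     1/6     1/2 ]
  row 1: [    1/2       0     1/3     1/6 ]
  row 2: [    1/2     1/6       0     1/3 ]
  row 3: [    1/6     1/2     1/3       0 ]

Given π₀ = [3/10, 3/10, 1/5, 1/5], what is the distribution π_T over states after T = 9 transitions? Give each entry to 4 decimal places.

t=0: π = [0.3000, 0.3000, 0.2000, 0.2000]
t=1: π = [0.3333, 0.1833, 0.2167, 0.2667]
t=2: π = [0.3000, 0.2250, 0.2056, 0.2694]
t=3: π = [0.3102, 0.2190, 0.2148, 0.2560]
t=4: π = [0.3113, 0.2155, 0.2100, 0.2632]
t=5: π = [0.3085, 0.2185, 0.2114, 0.2616]
t=6: π = [0.3100, 0.2174, 0.2114, 0.2612]
t=7: π = [0.3096, 0.2175, 0.2112, 0.2617]
t=8: π = [0.3096, 0.2177, 0.2113, 0.2615]
t=9: π = [0.3097, 0.2175, 0.2113, 0.2615]

π = [0.3097, 0.2175, 0.2113, 0.2615]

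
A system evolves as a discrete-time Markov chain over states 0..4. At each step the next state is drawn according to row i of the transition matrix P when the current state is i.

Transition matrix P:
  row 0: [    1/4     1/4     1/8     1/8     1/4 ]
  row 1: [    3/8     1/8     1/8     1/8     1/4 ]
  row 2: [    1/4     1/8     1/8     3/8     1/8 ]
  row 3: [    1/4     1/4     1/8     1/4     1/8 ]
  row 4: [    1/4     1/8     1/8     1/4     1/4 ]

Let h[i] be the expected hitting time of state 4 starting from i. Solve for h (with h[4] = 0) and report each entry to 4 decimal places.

First-step conditioning: h[4] = 0; for i ≠ 4, h[i] = 1 + Σ_k P[i][k]·h[k].
  h[0] = 1 + 1/4·h[0] + 1/4·h[1] + 1/8·h[2] + 1/8·h[3]
  h[1] = 1 + 3/8·h[0] + 1/8·h[1] + 1/8·h[2] + 1/8·h[3]
  h[2] = 1 + 1/4·h[0] + 1/8·h[1] + 1/8·h[2] + 3/8·h[3]
  h[3] = 1 + 1/4·h[0] + 1/4·h[1] + 1/8·h[2] + 1/4·h[3]
Solving the 4×4 linear system over states ≠ 4 gives exactly h = [448/95, 448/95, 104/19, 512/95, 0] (h[4] = 0 is the target).

h = [4.7158, 4.7158, 5.4737, 5.3895, 0.0000]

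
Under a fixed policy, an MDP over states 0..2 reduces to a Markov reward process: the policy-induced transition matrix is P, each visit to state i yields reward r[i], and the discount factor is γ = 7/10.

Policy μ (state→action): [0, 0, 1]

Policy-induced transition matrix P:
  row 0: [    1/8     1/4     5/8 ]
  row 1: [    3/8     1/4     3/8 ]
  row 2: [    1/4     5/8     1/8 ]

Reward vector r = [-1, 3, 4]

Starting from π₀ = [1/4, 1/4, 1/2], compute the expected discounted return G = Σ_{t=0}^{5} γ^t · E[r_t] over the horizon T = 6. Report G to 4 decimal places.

G = 6.9557

t=0: π = [0.2500, 0.2500, 0.5000], E[r] = 2.5000, γ^t·E[r] = 2.500000, running G = 2.500000
t=1: π = [0.2500, 0.4375, 0.3125], E[r] = 2.3125, γ^t·E[r] = 1.618750, running G = 4.118750
t=2: π = [0.2734, 0.3672, 0.3594], E[r] = 2.2656, γ^t·E[r] = 1.110156, running G = 5.228906
t=3: π = [0.2617, 0.3848, 0.3535], E[r] = 2.3066, γ^t·E[r] = 0.791178, running G = 6.020084
t=4: π = [0.2654, 0.3826, 0.3521], E[r] = 2.2905, γ^t·E[r] = 0.549956, running G = 6.570040
t=5: π = [0.2646, 0.3820, 0.3533], E[r] = 2.2947, γ^t·E[r] = 0.385677, running G = 6.955716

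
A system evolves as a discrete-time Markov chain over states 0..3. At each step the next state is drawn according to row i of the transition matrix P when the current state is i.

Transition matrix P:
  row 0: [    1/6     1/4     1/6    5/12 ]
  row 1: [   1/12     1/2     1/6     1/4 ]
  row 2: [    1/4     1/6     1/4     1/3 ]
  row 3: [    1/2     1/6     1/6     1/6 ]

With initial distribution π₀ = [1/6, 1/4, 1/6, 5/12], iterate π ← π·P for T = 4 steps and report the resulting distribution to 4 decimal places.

t=0: π = [0.1667, 0.2500, 0.1667, 0.4167]
t=1: π = [0.2986, 0.2639, 0.1806, 0.2569]
t=2: π = [0.2454, 0.2795, 0.1817, 0.2934]
t=3: π = [0.2563, 0.2803, 0.1818, 0.2816]
t=4: π = [0.2523, 0.2815, 0.1818, 0.2844]

π = [0.2523, 0.2815, 0.1818, 0.2844]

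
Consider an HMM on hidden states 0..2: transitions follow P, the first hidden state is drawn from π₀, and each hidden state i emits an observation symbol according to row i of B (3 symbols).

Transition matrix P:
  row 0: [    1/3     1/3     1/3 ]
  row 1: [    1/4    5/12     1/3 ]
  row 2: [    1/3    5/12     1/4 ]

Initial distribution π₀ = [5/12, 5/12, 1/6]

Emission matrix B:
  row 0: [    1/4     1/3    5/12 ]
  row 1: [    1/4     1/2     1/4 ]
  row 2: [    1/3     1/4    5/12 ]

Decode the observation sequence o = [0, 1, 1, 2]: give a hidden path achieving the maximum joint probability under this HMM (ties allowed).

t=0: δ = [1.042e-01, 1.042e-01, 5.556e-02]  (obs o_0=0)
t=1: δ = [1.157e-02, 2.170e-02, 8.681e-03]  ψ = [0, 1, 0]  (obs o_1=1)
t=2: δ = [1.808e-03, 4.521e-03, 1.808e-03]  ψ = [1, 1, 1]  (obs o_2=1)
t=3: δ = [4.710e-04, 4.710e-04, 6.279e-04]  ψ = [1, 1, 1]  (obs o_3=2)
backtrack: best end state = 2; path = [1, 1, 1, 2]

path = [1, 1, 1, 2]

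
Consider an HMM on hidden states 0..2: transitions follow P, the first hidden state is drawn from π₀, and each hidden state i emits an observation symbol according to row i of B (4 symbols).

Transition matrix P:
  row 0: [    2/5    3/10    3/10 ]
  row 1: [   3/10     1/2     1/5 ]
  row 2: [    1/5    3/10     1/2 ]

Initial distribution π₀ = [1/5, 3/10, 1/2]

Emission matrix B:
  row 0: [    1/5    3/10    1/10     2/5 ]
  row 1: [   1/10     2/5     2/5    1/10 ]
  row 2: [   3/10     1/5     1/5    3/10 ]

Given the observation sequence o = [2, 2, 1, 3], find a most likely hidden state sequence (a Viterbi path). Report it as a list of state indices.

t=0: δ = [2.000e-02, 1.200e-01, 1.000e-01]  (obs o_0=2)
t=1: δ = [3.600e-03, 2.400e-02, 1.000e-02]  ψ = [1, 1, 2]  (obs o_1=2)
t=2: δ = [2.160e-03, 4.800e-03, 1.000e-03]  ψ = [1, 1, 2]  (obs o_2=1)
t=3: δ = [5.760e-04, 2.400e-04, 2.880e-04]  ψ = [1, 1, 1]  (obs o_3=3)
backtrack: best end state = 0; path = [1, 1, 1, 0]

path = [1, 1, 1, 0]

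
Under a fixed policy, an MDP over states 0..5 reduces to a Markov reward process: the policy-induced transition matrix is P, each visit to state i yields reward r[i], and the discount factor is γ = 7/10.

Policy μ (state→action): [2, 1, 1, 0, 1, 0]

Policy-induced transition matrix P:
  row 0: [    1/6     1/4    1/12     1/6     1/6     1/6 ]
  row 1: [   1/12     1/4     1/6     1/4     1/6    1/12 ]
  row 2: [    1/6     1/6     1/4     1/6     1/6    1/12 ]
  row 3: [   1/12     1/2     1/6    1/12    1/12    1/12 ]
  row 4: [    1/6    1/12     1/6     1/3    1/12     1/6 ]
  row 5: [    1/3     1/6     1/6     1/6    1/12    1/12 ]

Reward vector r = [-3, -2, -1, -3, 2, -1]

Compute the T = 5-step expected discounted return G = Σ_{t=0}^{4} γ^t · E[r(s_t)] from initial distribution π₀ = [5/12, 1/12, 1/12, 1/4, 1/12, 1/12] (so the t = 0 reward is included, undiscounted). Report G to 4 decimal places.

G = -4.8958

t=0: π = [0.4167, 0.0833, 0.0833, 0.2500, 0.0833, 0.0833], E[r] = -2.1667, γ^t·E[r] = -2.166667, running G = -2.166667
t=1: π = [0.1528, 0.2847, 0.1389, 0.1667, 0.1319, 0.1250], E[r] = -1.5278, γ^t·E[r] = -1.069444, running G = -3.236111
t=2: π = [0.1499, 0.2477, 0.1655, 0.1985, 0.1314, 0.1071], E[r] = -1.5503, γ^t·E[r] = -0.759670, running G = -3.995781
t=3: π = [0.1473, 0.2550, 0.1680, 0.1927, 0.1303, 0.1068], E[r] = -1.5442, γ^t·E[r] = -0.529668, running G = -4.525450
t=4: π = [0.1472, 0.2536, 0.1684, 0.1936, 0.1309, 0.1065], E[r] = -1.5424, γ^t·E[r] = -0.370339, running G = -4.895789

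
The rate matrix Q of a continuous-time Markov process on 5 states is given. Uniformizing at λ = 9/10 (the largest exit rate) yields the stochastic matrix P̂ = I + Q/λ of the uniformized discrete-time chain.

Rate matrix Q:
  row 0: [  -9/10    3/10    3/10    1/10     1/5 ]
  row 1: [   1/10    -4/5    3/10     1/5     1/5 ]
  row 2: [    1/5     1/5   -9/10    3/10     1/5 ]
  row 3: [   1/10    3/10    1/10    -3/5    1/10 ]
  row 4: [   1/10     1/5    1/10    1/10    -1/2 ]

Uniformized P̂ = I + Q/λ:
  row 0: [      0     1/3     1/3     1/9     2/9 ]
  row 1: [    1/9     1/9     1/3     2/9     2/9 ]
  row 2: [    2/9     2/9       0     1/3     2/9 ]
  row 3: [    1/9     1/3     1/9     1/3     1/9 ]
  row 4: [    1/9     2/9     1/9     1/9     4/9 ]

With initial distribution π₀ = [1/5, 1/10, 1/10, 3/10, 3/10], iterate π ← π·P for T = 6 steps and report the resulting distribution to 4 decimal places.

π = [0.1170, 0.2342, 0.1703, 0.2249, 0.2536]

t=0: π = [0.2000, 0.1000, 0.1000, 0.3000, 0.3000]
t=1: π = [0.1000, 0.2667, 0.1667, 0.2111, 0.2556]
t=2: π = [0.1185, 0.2272, 0.1741, 0.2247, 0.2556]
t=3: π = [0.1173, 0.2351, 0.1686, 0.2250, 0.2540]
t=4: π = [0.1168, 0.2341, 0.1707, 0.2247, 0.2537]
t=5: π = [0.1171, 0.2342, 0.1701, 0.2250, 0.2536]
t=6: π = [0.1170, 0.2342, 0.1703, 0.2249, 0.2536]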